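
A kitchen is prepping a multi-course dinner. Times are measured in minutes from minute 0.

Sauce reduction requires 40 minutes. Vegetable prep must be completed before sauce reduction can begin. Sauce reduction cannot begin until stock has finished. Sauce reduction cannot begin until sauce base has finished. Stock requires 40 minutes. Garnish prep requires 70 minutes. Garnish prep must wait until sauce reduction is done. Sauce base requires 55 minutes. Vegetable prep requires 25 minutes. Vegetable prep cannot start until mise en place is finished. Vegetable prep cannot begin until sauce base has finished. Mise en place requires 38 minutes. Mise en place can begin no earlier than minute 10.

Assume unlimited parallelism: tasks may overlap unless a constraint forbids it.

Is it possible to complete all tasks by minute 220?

Sauce base has no prerequisites, so it starts at minute 0 and finishes at minute 55.
Stock has no prerequisites, so it starts at minute 0 and finishes at minute 40.
After its own release at minute 10, mise en place can start at minute 10 and finishes at minute 48.
Vegetable prep cannot start until mise en place (finishes minute 48); sauce base (finishes minute 55). The controlling bound is minute 55, so vegetable prep finishes at 55 + 25 = minute 80.
Sauce reduction cannot start until vegetable prep (finishes minute 80); stock (finishes minute 40); sauce base (finishes minute 55). The controlling bound is minute 80, so sauce reduction finishes at 80 + 40 = minute 120.
Garnish prep cannot begin until sauce reduction (finishes minute 120). It runs from minute 120 to 120 + 70 = minute 190.
Every task is finished by minute 190, which is no later than the deadline of 220, so the schedule is feasible.

Yes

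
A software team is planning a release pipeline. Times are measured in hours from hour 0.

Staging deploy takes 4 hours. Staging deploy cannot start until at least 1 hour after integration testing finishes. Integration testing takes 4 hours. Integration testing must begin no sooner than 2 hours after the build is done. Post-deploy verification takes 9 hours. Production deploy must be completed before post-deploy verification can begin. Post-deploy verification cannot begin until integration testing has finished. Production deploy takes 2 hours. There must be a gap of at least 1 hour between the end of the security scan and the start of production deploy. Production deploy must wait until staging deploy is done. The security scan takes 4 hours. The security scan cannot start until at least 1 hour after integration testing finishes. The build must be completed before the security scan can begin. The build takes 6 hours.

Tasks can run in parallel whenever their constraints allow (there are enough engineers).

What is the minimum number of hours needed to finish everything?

29

The build has no prerequisites, so it starts at hour 0 and finishes at hour 6.
After the build (finishes hour 6, plus 2-hour gap → hour 8), integration testing can start at hour 8 and finishes at hour 12.
Staging deploy waits on integration testing (finishes hour 12, plus 1-hour gap → hour 13), so it starts at hour 13 and finishes at 13 + 4 = hour 17.
The security scan needs all of integration testing (finishes hour 12, plus 1-hour gap → hour 13); the build (finishes hour 6). That puts its earliest start at hour 13; it finishes at 13 + 4 = hour 17.
For production deploy: the security scan (finishes hour 17, plus 1-hour gap → hour 18); staging deploy (finishes hour 17). Taking the maximum gives a start of hour 18, and it finishes at 18 + 2 = hour 20.
For post-deploy verification: production deploy (finishes hour 20); integration testing (finishes hour 12). Taking the maximum gives a start of hour 20, and it finishes at 20 + 9 = hour 29.
All tasks are finished once the last one completes. Finish times: The build at 6, Integration testing at 12, The security scan at 17, Staging deploy at 17, Production deploy at 20, Post-deploy verification at 29. The latest is hour 29.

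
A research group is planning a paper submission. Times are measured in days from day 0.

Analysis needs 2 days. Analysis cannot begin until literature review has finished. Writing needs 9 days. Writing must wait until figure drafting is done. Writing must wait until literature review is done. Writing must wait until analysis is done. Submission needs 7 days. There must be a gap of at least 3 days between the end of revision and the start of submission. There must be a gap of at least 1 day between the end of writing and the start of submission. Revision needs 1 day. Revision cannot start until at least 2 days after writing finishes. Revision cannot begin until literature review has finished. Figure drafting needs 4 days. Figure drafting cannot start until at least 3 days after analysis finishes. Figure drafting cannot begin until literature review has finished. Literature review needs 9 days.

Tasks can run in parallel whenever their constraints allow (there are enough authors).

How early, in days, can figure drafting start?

Nothing blocks literature review, so it runs from day 0 to day 9.
Analysis cannot begin until literature review (finishes day 9). It runs from day 9 to 9 + 2 = day 11.
Figure drafting waits on analysis (finishes day 11, plus 3-day gap → day 14); literature review (finishes day 9). The latest of these is day 14, which is the earliest figure drafting can start.

14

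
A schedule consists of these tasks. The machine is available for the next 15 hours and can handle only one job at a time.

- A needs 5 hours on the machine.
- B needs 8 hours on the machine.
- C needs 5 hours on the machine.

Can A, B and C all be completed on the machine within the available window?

Running back to back, the jobs need 5 + 8 + 5 = 18 hours on the machine.
Since 18 > 15, they cannot all fit.

No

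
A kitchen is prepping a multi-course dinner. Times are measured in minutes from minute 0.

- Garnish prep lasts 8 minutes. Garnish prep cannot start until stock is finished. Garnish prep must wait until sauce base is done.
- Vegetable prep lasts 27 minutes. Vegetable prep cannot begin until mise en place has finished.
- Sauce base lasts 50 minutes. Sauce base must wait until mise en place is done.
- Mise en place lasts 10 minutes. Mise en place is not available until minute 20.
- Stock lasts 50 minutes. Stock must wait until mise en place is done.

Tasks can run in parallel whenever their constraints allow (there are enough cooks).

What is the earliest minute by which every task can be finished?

Mise en place waits on its own release at minute 20, so it starts at minute 20 and finishes at 20 + 10 = minute 30.
After mise en place (finishes minute 30), vegetable prep can start at minute 30 and finishes at minute 57.
Sauce base cannot begin until mise en place (finishes minute 30). It runs from minute 30 to 30 + 50 = minute 80.
Stock cannot begin until mise en place (finishes minute 30). It runs from minute 30 to 30 + 50 = minute 80.
Garnish prep cannot start until stock (finishes minute 80); sauce base (finishes minute 80). The controlling bound is minute 80, so garnish prep finishes at 80 + 8 = minute 88.
All tasks are finished once the last one completes. Finish times: Mise en place at 30, Stock at 80, Sauce base at 80, Vegetable prep at 57, Garnish prep at 88. The latest is minute 88.

88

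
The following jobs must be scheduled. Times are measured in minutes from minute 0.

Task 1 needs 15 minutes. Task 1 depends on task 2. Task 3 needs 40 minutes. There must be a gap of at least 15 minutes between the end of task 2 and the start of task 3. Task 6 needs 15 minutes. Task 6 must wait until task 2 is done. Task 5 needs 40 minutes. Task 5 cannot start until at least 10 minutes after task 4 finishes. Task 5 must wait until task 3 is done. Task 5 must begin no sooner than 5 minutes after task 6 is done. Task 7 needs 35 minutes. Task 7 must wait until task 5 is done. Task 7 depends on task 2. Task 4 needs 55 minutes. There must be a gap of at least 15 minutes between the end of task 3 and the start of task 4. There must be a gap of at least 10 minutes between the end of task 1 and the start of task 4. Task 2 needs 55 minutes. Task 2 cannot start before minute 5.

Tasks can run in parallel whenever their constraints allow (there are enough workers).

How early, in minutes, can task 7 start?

Task 2 waits on its own release at minute 5, so it starts at minute 5 and finishes at 5 + 55 = minute 60.
After task 2 (finishes minute 60), task 6 can start at minute 60 and finishes at minute 75.
Task 3 cannot begin until task 2 (finishes minute 60, plus 15-minute gap → minute 75). It runs from minute 75 to 75 + 40 = minute 115.
Task 1 waits on task 2 (finishes minute 60), so it starts at minute 60 and finishes at 60 + 15 = minute 75.
For task 4: task 3 (finishes minute 115, plus 15-minute gap → minute 130); task 1 (finishes minute 75, plus 10-minute gap → minute 85). Taking the maximum gives a start of minute 130, and it finishes at 130 + 55 = minute 185.
Task 5 has to wait for task 4 (finishes minute 185, plus 10-minute gap → minute 195); task 3 (finishes minute 115); task 6 (finishes minute 75, plus 5-minute gap → minute 80). The latest of these is minute 195, so task 5 runs minute 195 to 195 + 40 = minute 235.
Task 7 waits on task 5 (finishes minute 235); task 2 (finishes minute 60). The latest of these is minute 235, which is the earliest task 7 can start.

235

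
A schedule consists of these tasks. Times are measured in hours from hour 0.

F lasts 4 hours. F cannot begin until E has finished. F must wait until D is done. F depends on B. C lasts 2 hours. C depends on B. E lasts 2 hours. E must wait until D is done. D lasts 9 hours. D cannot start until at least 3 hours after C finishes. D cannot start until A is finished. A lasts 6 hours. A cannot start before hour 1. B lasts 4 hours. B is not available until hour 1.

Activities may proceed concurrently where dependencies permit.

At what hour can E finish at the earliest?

B waits on its own release at hour 1, so it starts at hour 1 and finishes at 1 + 4 = hour 5.
C waits on B (finishes hour 5), so it starts at hour 5 and finishes at 5 + 2 = hour 7.
A cannot begin until its own release at hour 1. It runs from hour 1 to 1 + 6 = hour 7.
D has to wait for C (finishes hour 7, plus 3-hour gap → hour 10); A (finishes hour 7). The latest of these is hour 10, so D runs hour 10 to 10 + 9 = hour 19.
After D (finishes hour 19), E can start at hour 19 and finishes at hour 21.

21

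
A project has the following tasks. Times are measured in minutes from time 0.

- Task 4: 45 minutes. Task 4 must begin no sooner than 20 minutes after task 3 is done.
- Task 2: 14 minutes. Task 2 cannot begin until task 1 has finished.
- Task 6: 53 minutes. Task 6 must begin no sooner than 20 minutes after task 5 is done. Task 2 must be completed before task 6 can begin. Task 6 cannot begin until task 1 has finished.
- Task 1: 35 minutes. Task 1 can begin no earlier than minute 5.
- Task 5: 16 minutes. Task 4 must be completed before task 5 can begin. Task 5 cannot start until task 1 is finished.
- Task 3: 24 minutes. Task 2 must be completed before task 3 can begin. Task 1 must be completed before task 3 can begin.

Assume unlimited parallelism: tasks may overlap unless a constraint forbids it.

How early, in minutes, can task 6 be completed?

232

Task 1 cannot begin until its own release at minute 5. It runs from minute 5 to 5 + 35 = minute 40.
Task 2 waits on task 1 (finishes minute 40), so it starts at minute 40 and finishes at 40 + 14 = minute 54.
Task 3 needs all of task 2 (finishes minute 54); task 1 (finishes minute 40). That puts its earliest start at minute 54; it finishes at 54 + 24 = minute 78.
Task 4 cannot begin until task 3 (finishes minute 78, plus 20-minute gap → minute 98). It runs from minute 98 to 98 + 45 = minute 143.
Task 5 cannot start until task 4 (finishes minute 143); task 1 (finishes minute 40). The controlling bound is minute 143, so task 5 finishes at 143 + 16 = minute 159.
Task 6 cannot start until task 5 (finishes minute 159, plus 20-minute gap → minute 179); task 2 (finishes minute 54); task 1 (finishes minute 40). The controlling bound is minute 179, so task 6 finishes at 179 + 53 = minute 232.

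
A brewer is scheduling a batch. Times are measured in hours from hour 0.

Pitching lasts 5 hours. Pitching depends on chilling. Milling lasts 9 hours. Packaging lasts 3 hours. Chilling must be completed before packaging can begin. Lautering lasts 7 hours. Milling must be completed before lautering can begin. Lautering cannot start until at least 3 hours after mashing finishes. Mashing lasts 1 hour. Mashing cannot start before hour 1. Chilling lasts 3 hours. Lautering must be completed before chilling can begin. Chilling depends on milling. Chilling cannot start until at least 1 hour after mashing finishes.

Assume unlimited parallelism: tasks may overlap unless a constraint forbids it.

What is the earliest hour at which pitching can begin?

19

Mashing waits on its own release at hour 1, so it starts at hour 1 and finishes at 1 + 1 = hour 2.
Milling can start immediately at hour 0; it finishes at hour 9.
Lautering needs all of milling (finishes hour 9); mashing (finishes hour 2, plus 3-hour gap → hour 5). That puts its earliest start at hour 9; it finishes at 9 + 7 = hour 16.
Chilling cannot start until lautering (finishes hour 16); milling (finishes hour 9); mashing (finishes hour 2, plus 1-hour gap → hour 3). The controlling bound is hour 16, so chilling finishes at 16 + 3 = hour 19.
Pitching waits on chilling (finishes hour 19), so the earliest it can start is hour 19.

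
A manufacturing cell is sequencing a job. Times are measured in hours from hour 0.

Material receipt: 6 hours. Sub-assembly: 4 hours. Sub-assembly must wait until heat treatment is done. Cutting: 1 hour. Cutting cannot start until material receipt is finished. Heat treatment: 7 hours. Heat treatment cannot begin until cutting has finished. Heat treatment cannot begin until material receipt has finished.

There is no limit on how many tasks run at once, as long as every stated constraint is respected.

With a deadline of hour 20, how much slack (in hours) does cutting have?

2

Material receipt has no prerequisites, so it starts at hour 0 and finishes at hour 6.
Cutting cannot begin until material receipt (finishes hour 6). It runs from hour 6 to 6 + 1 = hour 7.

Working backward from the deadline:
Nothing follows sub-assembly; the deadline of hour 20 is its only limit. It must start by 20 − 4 = hour 16.
Heat treatment feeds into sub-assembly (must start by hour 16); so heat treatment must finish by hour 16 and therefore start by hour 9.
Cutting feeds into heat treatment (must start by hour 9); so cutting must finish by hour 9 and therefore start by hour 8.
So cutting can start as early as hour 6 and as late as hour 8, giving 8 − 6 = 2 hours of slack.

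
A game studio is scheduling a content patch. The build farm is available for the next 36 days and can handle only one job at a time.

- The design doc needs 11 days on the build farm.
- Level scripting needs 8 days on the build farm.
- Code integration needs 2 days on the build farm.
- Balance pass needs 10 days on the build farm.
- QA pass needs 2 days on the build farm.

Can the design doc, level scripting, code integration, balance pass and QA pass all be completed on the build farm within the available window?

Yes

Running back to back, the jobs need 11 + 8 + 2 + 10 + 2 = 33 days on the build farm.
Since 33 ≤ 36, they fit within the window.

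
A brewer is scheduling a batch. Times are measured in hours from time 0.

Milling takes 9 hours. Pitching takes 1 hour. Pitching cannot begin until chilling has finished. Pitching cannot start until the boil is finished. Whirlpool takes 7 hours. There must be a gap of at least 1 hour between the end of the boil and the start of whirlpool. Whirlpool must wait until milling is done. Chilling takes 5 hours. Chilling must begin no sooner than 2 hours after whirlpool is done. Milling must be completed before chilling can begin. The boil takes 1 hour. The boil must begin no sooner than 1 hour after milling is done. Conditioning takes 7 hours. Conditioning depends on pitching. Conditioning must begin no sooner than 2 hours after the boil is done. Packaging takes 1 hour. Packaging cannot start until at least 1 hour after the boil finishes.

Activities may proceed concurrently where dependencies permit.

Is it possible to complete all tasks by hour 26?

Milling has no prerequisites, so it starts at hour 0 and finishes at hour 9.
The boil waits on milling (finishes hour 9, plus 1-hour gap → hour 10), so it starts at hour 10 and finishes at 10 + 1 = hour 11.
Packaging cannot begin until the boil (finishes hour 11, plus 1-hour gap → hour 12). It runs from hour 12 to 12 + 1 = hour 13.
Whirlpool needs all of the boil (finishes hour 11, plus 1-hour gap → hour 12); milling (finishes hour 9). That puts its earliest start at hour 12; it finishes at 12 + 7 = hour 19.
For chilling: whirlpool (finishes hour 19, plus 2-hour gap → hour 21); milling (finishes hour 9). Taking the maximum gives a start of hour 21, and it finishes at 21 + 5 = hour 26.
For pitching: chilling (finishes hour 26); the boil (finishes hour 11). Taking the maximum gives a start of hour 26, and it finishes at 26 + 1 = hour 27.
Conditioning cannot start until pitching (finishes hour 27); the boil (finishes hour 11, plus 2-hour gap → hour 13). The controlling bound is hour 27, so conditioning finishes at 27 + 7 = hour 34.
The earliest everything can be done is hour 34, which is after the deadline of 26, so it is not possible.

No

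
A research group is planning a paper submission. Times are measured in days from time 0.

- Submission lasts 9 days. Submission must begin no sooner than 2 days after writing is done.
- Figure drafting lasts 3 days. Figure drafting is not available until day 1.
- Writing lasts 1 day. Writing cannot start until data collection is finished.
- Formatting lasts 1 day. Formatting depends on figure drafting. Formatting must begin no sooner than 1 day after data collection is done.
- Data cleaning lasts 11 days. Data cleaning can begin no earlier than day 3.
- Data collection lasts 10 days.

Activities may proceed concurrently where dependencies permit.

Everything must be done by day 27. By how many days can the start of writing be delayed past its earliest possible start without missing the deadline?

5

Nothing blocks data collection, so it runs from day 0 to day 10.
After data collection (finishes day 10), writing can start at day 10 and finishes at day 11.

Working backward from the deadline:
Submission has no dependents, so it just needs to finish by day 27. Starting by 27 − 9 = day 18 achieves that.
Writing must finish before submission (must start by day 18, minus 2-day gap → day 16). With a 1-day duration, writing must start by 16 − 1 = day 15.
So writing can start as early as day 10 and as late as day 15, giving 15 − 10 = 5 days of slack.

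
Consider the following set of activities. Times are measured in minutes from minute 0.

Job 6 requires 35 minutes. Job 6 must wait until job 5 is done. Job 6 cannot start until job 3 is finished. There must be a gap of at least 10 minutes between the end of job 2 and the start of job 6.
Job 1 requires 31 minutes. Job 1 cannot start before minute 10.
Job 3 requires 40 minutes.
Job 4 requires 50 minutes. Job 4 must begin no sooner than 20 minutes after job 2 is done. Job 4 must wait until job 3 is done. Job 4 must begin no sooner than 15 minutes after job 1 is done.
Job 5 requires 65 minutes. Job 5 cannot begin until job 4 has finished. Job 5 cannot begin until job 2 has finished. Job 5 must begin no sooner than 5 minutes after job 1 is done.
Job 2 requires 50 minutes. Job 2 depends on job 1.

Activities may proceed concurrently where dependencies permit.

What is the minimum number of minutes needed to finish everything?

Job 3 has no prerequisites, so it starts at minute 0 and finishes at minute 40.
Job 1 waits on its own release at minute 10, so it starts at minute 10 and finishes at 10 + 31 = minute 41.
Job 2 waits on job 1 (finishes minute 41), so it starts at minute 41 and finishes at 41 + 50 = minute 91.
Job 4 has to wait for job 2 (finishes minute 91, plus 20-minute gap → minute 111); job 3 (finishes minute 40); job 1 (finishes minute 41, plus 15-minute gap → minute 56). The latest of these is minute 111, so job 4 runs minute 111 to 111 + 50 = minute 161.
Job 5 needs all of job 4 (finishes minute 161); job 2 (finishes minute 91); job 1 (finishes minute 41, plus 5-minute gap → minute 46). That puts its earliest start at minute 161; it finishes at 161 + 65 = minute 226.
Job 6 has to wait for job 5 (finishes minute 226); job 3 (finishes minute 40); job 2 (finishes minute 91, plus 10-minute gap → minute 101). The latest of these is minute 226, so job 6 runs minute 226 to 226 + 35 = minute 261.
All tasks are finished once the last one completes. Finish times: Job 1 at 41, Job 2 at 91, Job 3 at 40, Job 4 at 161, Job 5 at 226, Job 6 at 261. The latest is minute 261.

261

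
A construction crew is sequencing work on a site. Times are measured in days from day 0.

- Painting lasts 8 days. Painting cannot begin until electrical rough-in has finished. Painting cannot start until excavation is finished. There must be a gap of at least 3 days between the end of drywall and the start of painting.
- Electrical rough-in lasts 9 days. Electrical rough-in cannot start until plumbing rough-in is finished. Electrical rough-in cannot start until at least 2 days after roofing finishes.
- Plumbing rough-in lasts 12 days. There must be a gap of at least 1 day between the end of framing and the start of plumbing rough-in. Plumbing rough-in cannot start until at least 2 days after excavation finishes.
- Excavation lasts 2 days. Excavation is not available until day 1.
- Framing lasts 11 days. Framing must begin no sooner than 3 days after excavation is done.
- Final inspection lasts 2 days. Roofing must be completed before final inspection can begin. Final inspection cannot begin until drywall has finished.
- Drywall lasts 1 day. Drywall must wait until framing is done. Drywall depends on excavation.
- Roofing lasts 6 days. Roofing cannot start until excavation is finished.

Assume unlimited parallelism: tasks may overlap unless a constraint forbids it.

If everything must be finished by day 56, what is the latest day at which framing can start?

Painting has no dependents, so it just needs to finish by day 56. Starting by 56 − 8 = day 48 achieves that.
Electrical rough-in must finish before painting (must start by day 48). With a 9-day duration, electrical rough-in must start by 48 − 9 = day 39.
Since electrical rough-in (must start by day 39) depends on it, plumbing rough-in must finish by day 39. Backing off its 12-day duration gives a latest start of day 27.
Nothing follows final inspection; the deadline of day 56 is its only limit. It must start by 56 − 2 = day 54.
Drywall has several dependents: painting (must start by day 48, minus 3-day gap → day 45); final inspection (must start by day 54). The earliest of those limits is day 45, so drywall must start by 45 − 1 = day 44.
Framing feeds plumbing rough-in (must start by day 27, minus 1-day gap → day 26); drywall (must start by day 44). Taking the minimum, framing must finish by day 26 and start by 26 − 11 = day 15.

15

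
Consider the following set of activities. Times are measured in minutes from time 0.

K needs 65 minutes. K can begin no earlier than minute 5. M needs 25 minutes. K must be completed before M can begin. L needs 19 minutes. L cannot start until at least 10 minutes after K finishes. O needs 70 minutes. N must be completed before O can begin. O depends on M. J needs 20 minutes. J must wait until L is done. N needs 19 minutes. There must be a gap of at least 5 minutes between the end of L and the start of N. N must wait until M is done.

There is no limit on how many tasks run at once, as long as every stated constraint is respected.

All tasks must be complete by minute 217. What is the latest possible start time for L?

104

J must finish by minute 217; it takes 20 minutes, so it must start by 217 − 20 = minute 197.
O has no dependents, so it just needs to finish by minute 217. Starting by 217 − 70 = minute 147 achieves that.
N has to be done before O (must start by minute 147). That means finishing by minute 147, i.e. starting by 147 − 19 = minute 128.
L feeds J (must start by minute 197); N (must start by minute 128, minus 5-minute gap → minute 123). Taking the minimum, L must finish by minute 123 and start by 123 − 19 = minute 104.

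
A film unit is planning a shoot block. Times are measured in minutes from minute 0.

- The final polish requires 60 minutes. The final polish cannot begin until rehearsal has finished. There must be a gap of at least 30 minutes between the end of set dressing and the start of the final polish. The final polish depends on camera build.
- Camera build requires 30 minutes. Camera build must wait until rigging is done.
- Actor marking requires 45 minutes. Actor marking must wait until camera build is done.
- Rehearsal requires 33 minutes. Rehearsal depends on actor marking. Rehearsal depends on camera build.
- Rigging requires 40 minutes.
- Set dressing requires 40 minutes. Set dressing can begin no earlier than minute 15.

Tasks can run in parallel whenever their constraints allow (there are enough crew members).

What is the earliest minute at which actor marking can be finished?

115

Rigging can start immediately at minute 0; it finishes at minute 40.
Camera build waits on rigging (finishes minute 40), so it starts at minute 40 and finishes at 40 + 30 = minute 70.
Actor marking waits on camera build (finishes minute 70), so it starts at minute 70 and finishes at 70 + 45 = minute 115.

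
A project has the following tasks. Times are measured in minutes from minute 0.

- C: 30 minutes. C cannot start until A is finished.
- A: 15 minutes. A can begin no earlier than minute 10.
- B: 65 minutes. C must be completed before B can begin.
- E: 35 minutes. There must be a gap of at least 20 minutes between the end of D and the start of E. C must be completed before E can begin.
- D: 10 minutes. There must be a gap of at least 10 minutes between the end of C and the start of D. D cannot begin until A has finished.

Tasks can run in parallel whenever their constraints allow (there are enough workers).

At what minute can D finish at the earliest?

After its own release at minute 10, A can start at minute 10 and finishes at minute 25.
C cannot begin until A (finishes minute 25). It runs from minute 25 to 25 + 30 = minute 55.
D needs all of C (finishes minute 55, plus 10-minute gap → minute 65); A (finishes minute 25). That puts its earliest start at minute 65; it finishes at 65 + 10 = minute 75.

75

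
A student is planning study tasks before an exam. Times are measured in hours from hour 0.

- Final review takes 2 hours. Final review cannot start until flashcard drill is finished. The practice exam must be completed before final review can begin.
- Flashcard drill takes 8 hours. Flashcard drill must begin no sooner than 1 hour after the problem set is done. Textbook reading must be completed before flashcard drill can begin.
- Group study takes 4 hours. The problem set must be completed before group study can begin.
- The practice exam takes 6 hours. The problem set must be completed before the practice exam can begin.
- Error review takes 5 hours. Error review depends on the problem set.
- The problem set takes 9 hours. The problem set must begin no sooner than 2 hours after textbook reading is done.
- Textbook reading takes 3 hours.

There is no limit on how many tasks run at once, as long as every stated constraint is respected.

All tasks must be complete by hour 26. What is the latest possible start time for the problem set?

Final review must finish by hour 26; it takes 2 hours, so it must start by 26 − 2 = hour 24.
Since final review (must start by hour 24) depends on it, flashcard drill must finish by hour 24. Backing off its 8-hour duration gives a latest start of hour 16.
The practice exam feeds into final review (must start by hour 24); so the practice exam must finish by hour 24 and therefore start by hour 18.
To finish by hour 26, error review (duration 5) must start no later than hour 21.
Group study has no dependents, so it just needs to finish by hour 26. Starting by 26 − 4 = hour 22 achieves that.
The problem set must finish in time for flashcard drill (must start by hour 16, minus 1-hour gap → hour 15); the practice exam (must start by hour 18); error review (must start by hour 21); group study (must start by hour 22). The tightest is hour 15, so the problem set must start by 15 − 9 = hour 6.

6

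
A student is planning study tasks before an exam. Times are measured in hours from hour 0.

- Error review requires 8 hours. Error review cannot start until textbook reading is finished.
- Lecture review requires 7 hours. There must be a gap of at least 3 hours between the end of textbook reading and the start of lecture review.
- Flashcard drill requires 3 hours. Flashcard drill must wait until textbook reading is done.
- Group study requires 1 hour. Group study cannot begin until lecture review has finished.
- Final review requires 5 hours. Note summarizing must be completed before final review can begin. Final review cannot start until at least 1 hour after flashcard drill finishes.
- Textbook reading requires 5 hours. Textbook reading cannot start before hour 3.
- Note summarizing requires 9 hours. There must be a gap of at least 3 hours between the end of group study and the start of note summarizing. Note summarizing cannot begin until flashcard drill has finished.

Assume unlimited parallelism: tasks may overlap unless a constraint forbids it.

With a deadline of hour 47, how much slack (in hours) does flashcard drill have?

22

Textbook reading waits on its own release at hour 3, so it starts at hour 3 and finishes at 3 + 5 = hour 8.
After textbook reading (finishes hour 8), flashcard drill can start at hour 8 and finishes at hour 11.

Working backward from the deadline:
To finish by hour 47, final review (duration 5) must start no later than hour 42.
Note summarizing feeds into final review (must start by hour 42); so note summarizing must finish by hour 42 and therefore start by hour 33.
Flashcard drill has several dependents: note summarizing (must start by hour 33); final review (must start by hour 42, minus 1-hour gap → hour 41). The earliest of those limits is hour 33, so flashcard drill must start by 33 − 3 = hour 30.
So flashcard drill can start as early as hour 8 and as late as hour 30, giving 30 − 8 = 22 hours of slack.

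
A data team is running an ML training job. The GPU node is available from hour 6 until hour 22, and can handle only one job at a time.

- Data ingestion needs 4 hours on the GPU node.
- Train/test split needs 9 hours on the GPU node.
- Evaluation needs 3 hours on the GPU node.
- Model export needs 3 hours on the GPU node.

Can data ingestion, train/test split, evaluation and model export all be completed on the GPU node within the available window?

The GPU node window is 22 − 6 = 16 hours.
Running back to back, the jobs need 4 + 9 + 3 + 3 = 19 hours on the GPU node.
Since 19 > 16, they cannot all fit.

No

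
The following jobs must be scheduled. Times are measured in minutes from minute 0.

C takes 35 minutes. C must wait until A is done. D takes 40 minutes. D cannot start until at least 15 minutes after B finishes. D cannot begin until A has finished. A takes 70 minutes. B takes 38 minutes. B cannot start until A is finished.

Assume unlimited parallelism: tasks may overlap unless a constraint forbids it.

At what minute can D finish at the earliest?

163

A can start immediately at minute 0; it finishes at minute 70.
B cannot begin until A (finishes minute 70). It runs from minute 70 to 70 + 38 = minute 108.
D cannot start until B (finishes minute 108, plus 15-minute gap → minute 123); A (finishes minute 70). The controlling bound is minute 123, so D finishes at 123 + 40 = minute 163.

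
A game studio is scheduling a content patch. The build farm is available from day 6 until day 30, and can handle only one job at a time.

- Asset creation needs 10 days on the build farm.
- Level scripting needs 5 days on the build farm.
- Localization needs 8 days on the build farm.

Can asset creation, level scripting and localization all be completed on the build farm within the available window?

The build farm window is 30 − 6 = 24 days.
Running back to back, the jobs need 10 + 5 + 8 = 23 days on the build farm.
Since 23 ≤ 24, they fit within the window.

Yes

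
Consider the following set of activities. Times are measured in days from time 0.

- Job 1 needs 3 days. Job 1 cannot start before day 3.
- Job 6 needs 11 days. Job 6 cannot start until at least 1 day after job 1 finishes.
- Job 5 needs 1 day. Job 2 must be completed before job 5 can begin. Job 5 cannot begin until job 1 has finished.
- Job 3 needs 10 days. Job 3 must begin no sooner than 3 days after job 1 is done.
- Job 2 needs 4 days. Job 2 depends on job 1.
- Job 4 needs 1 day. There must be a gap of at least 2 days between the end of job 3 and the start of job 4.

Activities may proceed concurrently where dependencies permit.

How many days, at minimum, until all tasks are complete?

After its own release at day 3, job 1 can start at day 3 and finishes at day 6.
Job 6 cannot begin until job 1 (finishes day 6, plus 1-day gap → day 7). It runs from day 7 to 7 + 11 = day 18.
After job 1 (finishes day 6, plus 3-day gap → day 9), job 3 can start at day 9 and finishes at day 19.
After job 3 (finishes day 19, plus 2-day gap → day 21), job 4 can start at day 21 and finishes at day 22.
Job 2 waits on job 1 (finishes day 6), so it starts at day 6 and finishes at 6 + 4 = day 10.
Job 5 cannot start until job 2 (finishes day 10); job 1 (finishes day 6). The controlling bound is day 10, so job 5 finishes at 10 + 1 = day 11.
All tasks are finished once the last one completes. Finish times: Job 1 at 6, Job 2 at 10, Job 3 at 19, Job 4 at 22, Job 5 at 11, Job 6 at 18. The latest is day 22.

22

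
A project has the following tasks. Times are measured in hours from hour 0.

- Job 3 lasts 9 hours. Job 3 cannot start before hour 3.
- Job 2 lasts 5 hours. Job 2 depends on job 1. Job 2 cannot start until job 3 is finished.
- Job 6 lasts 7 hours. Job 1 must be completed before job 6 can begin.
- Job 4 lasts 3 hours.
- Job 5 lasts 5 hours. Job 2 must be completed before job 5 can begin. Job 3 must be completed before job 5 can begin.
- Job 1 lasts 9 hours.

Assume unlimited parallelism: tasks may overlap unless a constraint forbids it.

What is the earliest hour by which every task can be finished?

Job 4 can start immediately at hour 0; it finishes at hour 3.
Job 3 cannot begin until its own release at hour 3. It runs from hour 3 to 3 + 9 = hour 12.
Job 1 has no prerequisites, so it starts at hour 0 and finishes at hour 9.
Job 6 cannot begin until job 1 (finishes hour 9). It runs from hour 9 to 9 + 7 = hour 16.
Job 2 has to wait for job 1 (finishes hour 9); job 3 (finishes hour 12). The latest of these is hour 12, so job 2 runs hour 12 to 12 + 5 = hour 17.
Job 5 needs all of job 2 (finishes hour 17); job 3 (finishes hour 12). That puts its earliest start at hour 17; it finishes at 17 + 5 = hour 22.
All tasks are finished once the last one completes. Finish times: Job 1 at 9, Job 2 at 17, Job 3 at 12, Job 4 at 3, Job 5 at 22, Job 6 at 16. The latest is hour 22.

22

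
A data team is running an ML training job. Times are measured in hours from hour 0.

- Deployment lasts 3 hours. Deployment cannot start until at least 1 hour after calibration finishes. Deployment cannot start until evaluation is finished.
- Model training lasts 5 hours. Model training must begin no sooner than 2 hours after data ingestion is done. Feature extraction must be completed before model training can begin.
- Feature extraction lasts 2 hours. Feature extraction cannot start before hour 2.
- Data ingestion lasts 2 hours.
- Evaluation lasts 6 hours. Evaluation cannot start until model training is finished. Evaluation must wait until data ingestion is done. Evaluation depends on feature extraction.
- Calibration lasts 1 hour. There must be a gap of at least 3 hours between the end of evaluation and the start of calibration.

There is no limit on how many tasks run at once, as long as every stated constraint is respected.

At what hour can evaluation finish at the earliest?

15

Feature extraction cannot begin until its own release at hour 2. It runs from hour 2 to 2 + 2 = hour 4.
Data ingestion has no prerequisites, so it starts at hour 0 and finishes at hour 2.
For model training: data ingestion (finishes hour 2, plus 2-hour gap → hour 4); feature extraction (finishes hour 4). Taking the maximum gives a start of hour 4, and it finishes at 4 + 5 = hour 9.
Evaluation cannot start until model training (finishes hour 9); data ingestion (finishes hour 2); feature extraction (finishes hour 4). The controlling bound is hour 9, so evaluation finishes at 9 + 6 = hour 15.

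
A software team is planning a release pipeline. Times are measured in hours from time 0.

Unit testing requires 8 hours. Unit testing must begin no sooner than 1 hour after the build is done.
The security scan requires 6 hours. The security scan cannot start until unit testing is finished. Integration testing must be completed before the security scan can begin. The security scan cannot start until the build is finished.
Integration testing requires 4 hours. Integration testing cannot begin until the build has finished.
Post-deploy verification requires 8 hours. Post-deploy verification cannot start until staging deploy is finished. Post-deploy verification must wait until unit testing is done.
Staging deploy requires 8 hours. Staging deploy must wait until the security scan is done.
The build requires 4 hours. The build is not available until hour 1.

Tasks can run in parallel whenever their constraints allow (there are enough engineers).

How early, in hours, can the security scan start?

After its own release at hour 1, the build can start at hour 1 and finishes at hour 5.
Integration testing cannot begin until the build (finishes hour 5). It runs from hour 5 to 5 + 4 = hour 9.
Unit testing cannot begin until the build (finishes hour 5, plus 1-hour gap → hour 6). It runs from hour 6 to 6 + 8 = hour 14.
The security scan waits on unit testing (finishes hour 14); integration testing (finishes hour 9); the build (finishes hour 5). The latest of these is hour 14, which is the earliest the security scan can start.

14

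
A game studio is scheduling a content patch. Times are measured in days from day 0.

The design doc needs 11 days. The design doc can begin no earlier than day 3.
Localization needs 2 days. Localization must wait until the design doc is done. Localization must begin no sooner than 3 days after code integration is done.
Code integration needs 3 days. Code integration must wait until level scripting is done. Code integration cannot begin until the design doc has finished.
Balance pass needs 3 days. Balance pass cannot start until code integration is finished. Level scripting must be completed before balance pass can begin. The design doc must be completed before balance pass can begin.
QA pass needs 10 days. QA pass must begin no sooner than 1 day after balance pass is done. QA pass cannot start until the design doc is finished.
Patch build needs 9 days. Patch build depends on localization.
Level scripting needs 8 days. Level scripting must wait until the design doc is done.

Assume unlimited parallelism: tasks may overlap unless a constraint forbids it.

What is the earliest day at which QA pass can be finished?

After its own release at day 3, the design doc can start at day 3 and finishes at day 14.
Level scripting cannot begin until the design doc (finishes day 14). It runs from day 14 to 14 + 8 = day 22.
Code integration has to wait for level scripting (finishes day 22); the design doc (finishes day 14). The latest of these is day 22, so code integration runs day 22 to 22 + 3 = day 25.
For balance pass: code integration (finishes day 25); level scripting (finishes day 22); the design doc (finishes day 14). Taking the maximum gives a start of day 25, and it finishes at 25 + 3 = day 28.
QA pass has to wait for balance pass (finishes day 28, plus 1-day gap → day 29); the design doc (finishes day 14). The latest of these is day 29, so QA pass runs day 29 to 29 + 10 = day 39.

39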